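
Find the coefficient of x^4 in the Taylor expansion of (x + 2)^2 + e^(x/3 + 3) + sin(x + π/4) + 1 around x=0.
Expand to order 4: (x + 2)^2 + e^(x/3 + 3) + sin(x + π/4) + 1 = x^4·(e^(3)/1944 + √(2)/48) + x^3·(-√(2)/12 + e^(3)/162) + x^2·(-√(2)/4 + 1 + e^(3)/18) + x·(√(2)/2 + 4 + e^(3)/3) + √(2)/2 + 5 + e^(3) + O(x^5).
The coefficient of x^4 is e^(3)/1944 + √(2)/48.

Final answer: e^(3)/1944 + √(2)/48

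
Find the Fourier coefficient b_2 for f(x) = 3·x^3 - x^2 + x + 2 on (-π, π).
b_2 = (1/π) ∫_{-π}^{π} f(x)·sin(2x) dx.
Evaluate the integral (use parity and integration by parts as needed): b_2 = 7/2 - 3·π^2.

Final answer: 7/2 - 3·π^2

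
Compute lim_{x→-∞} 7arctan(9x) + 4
Evaluate the dominant behaviour as x → -∞; each term tends to a finite value or vanishes.
Limit = 4 - 7·π/2.

Final answer: 4 - 7·π/2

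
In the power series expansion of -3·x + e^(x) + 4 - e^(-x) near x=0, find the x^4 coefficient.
Expand to order 4: -3·x + e^(x) + 4 - e^(-x) = x^3/3 - x + 4 + O(x^5).
The coefficient of x^4 is 0.

Final answer: 0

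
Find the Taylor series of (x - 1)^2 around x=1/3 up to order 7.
4/9 - 4·(x - 1/3)/3 + (x - 1/3)^2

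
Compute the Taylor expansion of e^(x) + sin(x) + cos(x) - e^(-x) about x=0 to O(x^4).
x^3/6 - x^2/2 + 3·x + 1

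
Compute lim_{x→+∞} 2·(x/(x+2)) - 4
Evaluate the dominant behaviour as x → +∞; each term tends to a finite value or vanishes.
Limit = -2.

Final answer: -2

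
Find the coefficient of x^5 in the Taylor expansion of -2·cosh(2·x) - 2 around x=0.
Expand to order 5: -2·cosh(2·x) - 2 = -4·x^4/3 - 4·x^2 - 4 + O(x^6).
The coefficient of x^5 is 0.

Final answer: 0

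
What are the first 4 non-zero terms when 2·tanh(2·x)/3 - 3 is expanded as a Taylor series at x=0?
128·x^5/45 - 16·x^3/9 + 4·x/3 - 3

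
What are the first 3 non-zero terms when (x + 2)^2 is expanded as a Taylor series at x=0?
x^2 + 4·x + 4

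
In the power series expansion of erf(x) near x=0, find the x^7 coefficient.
Expand to order 7: erf(x) = -x^7/(21·√(π)) + x^5/(5·√(π)) - 2·x^3/(3·√(π)) + 2·x/√(π) + O(x^8).
The coefficient of x^7 is -1/(21·√(π)).

Final answer: -1/(21·√(π))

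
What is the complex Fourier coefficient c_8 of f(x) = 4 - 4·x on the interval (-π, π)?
Compute the real Fourier coefficients first: a_8 = 0, b_8 = 1.
Then c_8 = (a_8 − i·b_8)/2 = -i/2.

Final answer: -i/2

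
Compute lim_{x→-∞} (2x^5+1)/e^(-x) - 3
The quotient is an ∞/∞ indeterminate form as x → -∞.
Compare growth rates of the dominant terms (exponentials ≫ polynomials ≫ logarithms), or apply L'Hôpital's rule; the quotient → 0.
Adding the constant: 0 - 3 = -3. Limit = -3.

Final answer: -3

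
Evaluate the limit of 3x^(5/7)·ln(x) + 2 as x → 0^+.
The product is a 0·∞ indeterminate form at x → 0⁺.
Rewrite the product as 3·ln(x) / x^(-5/7) and apply L'Hôpital, or use the standard hierarchy x^(-5/7) ≫ |ln x| as x → 0⁺.
The indeterminate product → 0, so the limit = 2.

Final answer: 2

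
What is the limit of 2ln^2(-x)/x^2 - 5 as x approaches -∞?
The quotient is an ∞/∞ indeterminate form as x → -∞.
Compare growth rates of the dominant terms (exponentials ≫ polynomials ≫ logarithms), or apply L'Hôpital's rule; the quotient → 0.
Adding the constant: 0 - 5 = -5. Limit = -5.

Final answer: -5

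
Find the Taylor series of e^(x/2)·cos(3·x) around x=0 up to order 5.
6121·x^5/3840 + 1081·x^4/384 - 107·x^3/48 - 35·x^2/8 + x/2 + 1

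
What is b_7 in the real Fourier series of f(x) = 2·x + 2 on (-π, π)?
b_7 = (1/π) ∫_{-π}^{π} f(x)·sin(7x) dx.
Evaluate the integral (use parity and integration by parts as needed): b_7 = 4/7.

Final answer: 4/7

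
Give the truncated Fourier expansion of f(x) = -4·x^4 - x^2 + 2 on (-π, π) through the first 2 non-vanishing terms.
(-188 + 32·π^2)·cos(x) - 4·π^4/5 - π^2/3 + 2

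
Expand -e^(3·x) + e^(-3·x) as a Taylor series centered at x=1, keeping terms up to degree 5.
(1 - e^(6))·e^(-3) + (-3·e^(6) - 3)·e^(-3)·(x - 1) + (9 - 9·e^(6))·e^(-3)·(x - 1)^2/2 + (-9·e^(6) - 9)·e^(-3)·(x - 1)^3/2 + (27 - 27·e^(6))·e^(-3)·(x - 1)^4/8 + (-81·e^(6) - 81)·e^(-3)·(x - 1)^5/40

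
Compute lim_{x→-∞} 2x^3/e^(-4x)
This is an ∞/∞ indeterminate form as x → -∞.
Compare growth rates of the dominant terms (exponentials ≫ polynomials ≫ logarithms), or apply L'Hôpital's rule; the quotient → 0.
Limit = 0.

Final answer: 0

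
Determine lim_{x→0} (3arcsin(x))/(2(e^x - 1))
Both numerator and denominator → 0 as x → 0; this is a 0/0 indeterminate form.
Expand each to leading order near x = 0: numerator ~ 3·x, denominator ~ 2·x.
The limit of the ratio is 3/2.

Final answer: 3/2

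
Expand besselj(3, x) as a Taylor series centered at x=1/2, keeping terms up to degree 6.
besselj(3, 1/2) + (-besselj(4, 1/2)/2 + besselj(2, 1/2)/2)·(x - 1/2) + (-besselj(3, 1/2)/4 + besselj(5, 1/2)/8 + besselj(1, 1/2)/8)·(x - 1/2)^2 + (-besselj(2, 1/2)/16 - besselj(6, 1/2)/48 + besselj(4, 1/2)/16 + besselj(0, 1/2)/48)·(x - 1/2)^3 + (-5·besselj(1, 1/2)/384 - besselj(5, 1/2)/96 + besselj(7, 1/2)/384 + besselj(3, 1/2)/64)·(x - 1/2)^4 + (-besselj(0, 1/2)/768 - besselj(4, 1/2)/384 - besselj(8, 1/2)/3840 + besselj(6, 1/2)/768 + 11·besselj(2, 1/2)/3840)·(x - 1/2)^5 + (-7·besselj(3, 1/2)/15360 - besselj(7, 1/2)/7680 + besselj(9, 1/2)/46080 + besselj(5, 1/2)/3072 + 7·besselj(1, 1/2)/15360)·(x - 1/2)^6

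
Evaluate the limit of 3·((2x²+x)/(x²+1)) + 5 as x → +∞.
Evaluate the dominant behaviour as x → +∞; each term tends to a finite value or vanishes.
Limit = 11.

Final answer: 11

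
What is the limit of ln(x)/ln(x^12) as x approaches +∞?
This is an ∞/∞ indeterminate form as x → +∞.
Write ln(x^12) = 12·ln(x), reducing the quotient to 1/12.
Limit = 1/12.

Final answer: 1/12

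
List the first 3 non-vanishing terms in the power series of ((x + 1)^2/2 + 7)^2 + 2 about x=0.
17·x^2/2 + 15·x + 233/4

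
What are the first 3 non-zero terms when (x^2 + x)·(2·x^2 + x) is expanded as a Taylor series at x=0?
2·x^4 + 3·x^3 + x^2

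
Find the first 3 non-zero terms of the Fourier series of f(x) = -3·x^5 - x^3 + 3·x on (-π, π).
(-702 - 6·π^4 + 118·π^2)·sin(x) + (-14·π^2 + 18 + 3·π^4)·sin(2·x) + (-2·π^4 - 14/27 + 34·π^2/9)·sin(3·x)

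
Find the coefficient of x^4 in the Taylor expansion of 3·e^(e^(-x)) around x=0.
Expand to order 4: 3·e^(e^(-x)) = 15·e·x^4/8 - 5·e·x^3/2 + 3·e·x^2 - 3·e·x + 3·e + O(x^5).
The coefficient of x^4 is 15·e/8.

Final answer: 15·e/8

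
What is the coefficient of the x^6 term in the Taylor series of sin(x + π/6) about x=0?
Expand to order 6: sin(x + π/6) = -x^6/1440 + √(3)·x^5/240 + x^4/48 - √(3)·x^3/12 - x^2/4 + √(3)·x/2 + 1/2 + O(x^7).
The coefficient of x^6 is -1/1440.

Final answer: -1/1440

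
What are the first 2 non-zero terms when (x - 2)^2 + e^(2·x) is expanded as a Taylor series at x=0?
5 - 2·x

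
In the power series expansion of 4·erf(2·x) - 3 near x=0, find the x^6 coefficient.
Expand to order 6: 4·erf(2·x) - 3 = 128·x^5/(5·√(π)) - 64·x^3/(3·√(π)) + 16·x/√(π) - 3 + O(x^7).
The coefficient of x^6 is 0.

Final answer: 0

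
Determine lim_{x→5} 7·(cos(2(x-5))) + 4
Direct substitution at x = 5 gives 11.

Final answer: 11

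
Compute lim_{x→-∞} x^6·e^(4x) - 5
The product is a 0·∞ indeterminate form at x → -∞.
Rewrite the product as x^6 / e^(-4x) (an ∞/∞ form) and apply L'Hôpital, or use the standard hierarchy e^(4|x|) ≫ |x^6| as x → -∞.
The indeterminate product → 0, so the limit = -5.

Final answer: -5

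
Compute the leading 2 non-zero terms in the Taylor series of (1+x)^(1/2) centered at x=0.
x/2 + 1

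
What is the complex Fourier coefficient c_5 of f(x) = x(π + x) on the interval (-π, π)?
Compute the real Fourier coefficients first: a_5 = -4/25, b_5 = 2·π/5.
Then c_5 = (a_5 − i·b_5)/2 = -2/25 - i·π/5.

Final answer: -2/25 - i·π/5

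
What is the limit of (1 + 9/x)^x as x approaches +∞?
As x → +∞: this is the defining limit (1 + 9/x)^x → e^9.
Limit = e^(9).

Final answer: e^(9)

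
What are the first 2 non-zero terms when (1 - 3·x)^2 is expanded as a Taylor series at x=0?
1 - 6·x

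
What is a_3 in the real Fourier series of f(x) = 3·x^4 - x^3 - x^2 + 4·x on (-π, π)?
a_3 = (1/π) ∫_{-π}^{π} f(x)·cos(3x) dx.
Evaluate the integral (use parity and integration by parts as needed): a_3 = 20/9 - 8·π^2/3.

Final answer: 20/9 - 8·π^2/3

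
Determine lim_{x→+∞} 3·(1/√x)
Evaluate the dominant behaviour as x → +∞; each term tends to a finite value or vanishes.
Limit = 0.

Final answer: 0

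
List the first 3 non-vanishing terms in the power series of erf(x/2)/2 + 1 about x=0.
-x^3/(24·√(π)) + x/(2·√(π)) + 1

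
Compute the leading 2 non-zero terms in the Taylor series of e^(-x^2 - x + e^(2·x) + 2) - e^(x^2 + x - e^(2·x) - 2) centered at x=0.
x·(e^(-3) + e^(3)) - e^(-3) + e^(3)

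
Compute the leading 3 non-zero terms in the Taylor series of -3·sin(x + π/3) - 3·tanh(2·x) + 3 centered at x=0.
3·√(3)·x^2/4 - 15·x/2 - 3·√(3)/2 + 3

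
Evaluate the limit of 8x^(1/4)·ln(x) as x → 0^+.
This is a 0·∞ indeterminate form at x → 0⁺.
Rewrite the product as 8·ln(x) / x^(-1/4) and apply L'Hôpital, or use the standard hierarchy x^(-1/4) ≫ |ln x| as x → 0⁺.
The indeterminate product → 0, so the limit = 0.

Final answer: 0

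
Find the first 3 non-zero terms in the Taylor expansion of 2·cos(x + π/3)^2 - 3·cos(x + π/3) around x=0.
7·x^2/4 + √(3)·x/2 - 1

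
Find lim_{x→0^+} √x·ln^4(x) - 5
The product is a 0·∞ indeterminate form at x → 0⁺.
Rewrite the product as ln^4(x) / x^(-1/2) and apply L'Hôpital, or use the standard hierarchy x^(-1/2) ≫ |ln x|^4 as x → 0⁺.
The indeterminate product → 0, so the limit = -5.

Final answer: -5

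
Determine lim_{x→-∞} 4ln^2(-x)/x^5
This is an ∞/∞ indeterminate form as x → -∞.
Compare growth rates of the dominant terms (exponentials ≫ polynomials ≫ logarithms), or apply L'Hôpital's rule; the quotient → 0.
Limit = 0.

Final answer: 0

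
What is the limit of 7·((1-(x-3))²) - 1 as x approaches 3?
Direct substitution at x = 3 gives 6.

Final answer: 6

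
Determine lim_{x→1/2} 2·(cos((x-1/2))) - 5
Direct substitution at x = 1/2 gives -3.

Final answer: -3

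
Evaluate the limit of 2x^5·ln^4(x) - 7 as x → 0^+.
The product is a 0·∞ indeterminate form at x → 0⁺.
Rewrite the product as 2·ln^4(x) / x^(-5) and apply L'Hôpital, or use the standard hierarchy x^(-5) ≫ |ln x|^4 as x → 0⁺.
The indeterminate product → 0, so the limit = -7.

Final answer: -7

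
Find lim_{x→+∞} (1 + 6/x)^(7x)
As x → +∞: write (1 + 6/x)^(7x) = ((1 + 6/x)^x)^7 → (e^6)^7 = e^42.
Limit = e^(42).

Final answer: e^(42)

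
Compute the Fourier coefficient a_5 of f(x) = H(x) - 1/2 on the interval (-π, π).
a_5 = (1/π) ∫_{-π}^{π} f(x)·cos(5x) dx.
Evaluate the integral (use parity and integration by parts as needed): a_5 = 0.

Final answer: 0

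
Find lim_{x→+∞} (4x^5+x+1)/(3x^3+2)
This is an ∞/∞ indeterminate form as x → +∞.
Divide numerator and denominator by x^5 and let the lower-order terms vanish; the numerator's degree 5 exceeds the denominator's degree 3, so the quotient diverges.
Limit = ∞.

Final answer: ∞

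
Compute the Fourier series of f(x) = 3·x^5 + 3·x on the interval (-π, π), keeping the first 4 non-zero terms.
(-120·π^2 + 6·π^4 + 726)·sin(x) + (-3·π^4 - 51/2 + 15·π^2)·sin(2·x) + (-40·π^2/9 + 134/27 + 2·π^4)·sin(3·x) + (-3·π^4/2 - 141/64 + 15·π^2/8)·sin(4·x)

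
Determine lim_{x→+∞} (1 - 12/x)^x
As x → +∞: this is the defining limit (1 - 12/x)^x → e^(-12).
Limit = e^(-12).

Final answer: e^(-12)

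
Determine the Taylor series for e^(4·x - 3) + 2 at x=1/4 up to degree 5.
(1 + 2·e^(2))·e^(-2) + 4·e^(-2)·(x - 1/4) + 8·e^(-2)·(x - 1/4)^2 + 32·e^(-2)·(x - 1/4)^3/3 + 32·e^(-2)·(x - 1/4)^4/3 + 128·e^(-2)·(x - 1/4)^5/15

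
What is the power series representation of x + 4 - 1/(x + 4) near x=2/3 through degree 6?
187/42 + 205·(x - 2/3)/196 - 27·(x - 2/3)^2/2744 + 81·(x - 2/3)^3/38416 - 243·(x - 2/3)^4/537824 + 729·(x - 2/3)^5/7529536 - 2187·(x - 2/3)^6/105413504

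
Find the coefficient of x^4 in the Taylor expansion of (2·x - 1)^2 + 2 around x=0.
Expand to order 4: (2·x - 1)^2 + 2 = 4·x^2 - 4·x + 3 + O(x^5).
The coefficient of x^4 is 0.

Final answer: 0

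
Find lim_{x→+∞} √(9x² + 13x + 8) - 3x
As x → +∞: multiply by the conjugate to get (13x+8)/(√(9x²+13x+8)+3x); the denominator ~ 6x, so the limit is 13/6.
Limit = 13/6.

Final answer: 13/6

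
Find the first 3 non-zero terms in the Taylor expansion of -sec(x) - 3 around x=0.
-5·x^4/24 - x^2/2 - 4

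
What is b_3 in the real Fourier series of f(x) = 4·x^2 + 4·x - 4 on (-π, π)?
b_3 = (1/π) ∫_{-π}^{π} f(x)·sin(3x) dx.
Evaluate the integral (use parity and integration by parts as needed): b_3 = 8/3.

Final answer: 8/3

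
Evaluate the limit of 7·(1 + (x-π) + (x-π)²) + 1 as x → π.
Direct substitution at x = π gives 8.

Final answer: 8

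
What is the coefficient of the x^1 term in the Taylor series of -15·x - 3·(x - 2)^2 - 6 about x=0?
Expand to order 1: -15·x - 3·(x - 2)^2 - 6 = -3·x - 18 + O(x^2).
The coefficient of x^1 is -3.

Final answer: -3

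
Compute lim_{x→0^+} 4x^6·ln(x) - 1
The product is a 0·∞ indeterminate form at x → 0⁺.
Rewrite the product as 4·ln(x) / x^(-6) and apply L'Hôpital, or use the standard hierarchy x^(-6) ≫ |ln x| as x → 0⁺.
The indeterminate product → 0, so the limit = -1.

Final answer: -1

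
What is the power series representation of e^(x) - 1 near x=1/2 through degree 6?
-1 + e^(1/2) + e^(1/2)·(x - 1/2) + e^(1/2)·(x - 1/2)^2/2 + e^(1/2)·(x - 1/2)^3/6 + e^(1/2)·(x - 1/2)^4/24 + e^(1/2)·(x - 1/2)^5/120 + e^(1/2)·(x - 1/2)^6/720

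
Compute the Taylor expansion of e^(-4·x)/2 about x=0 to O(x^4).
-16·x^3/3 + 4·x^2 - 2·x + 1/2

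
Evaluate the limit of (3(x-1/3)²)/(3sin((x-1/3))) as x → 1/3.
Both numerator and denominator → 0 as x → 1/3; this is a 0/0 indeterminate form.
Expand each to leading order near x = 1/3: numerator ~ 3·(x - 1/3)^2, denominator ~ 3·(x - 1/3).
The limit of the ratio is 0.

Final answer: 0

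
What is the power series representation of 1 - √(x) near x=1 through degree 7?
-(x - 1)/2 + (x - 1)^2/8 - (x - 1)^3/16 + 5·(x - 1)^4/128 - 7·(x - 1)^5/256 + 21·(x - 1)^6/1024 - 33·(x - 1)^7/2048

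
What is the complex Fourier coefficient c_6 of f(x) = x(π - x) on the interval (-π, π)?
Compute the real Fourier coefficients first: a_6 = -1/9, b_6 = -π/3.
Then c_6 = (a_6 − i·b_6)/2 = -1/18 + i·π/6.

Final answer: -1/18 + i·π/6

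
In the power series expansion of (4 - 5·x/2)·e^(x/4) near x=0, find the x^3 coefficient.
Expand to order 3: (4 - 5·x/2)·e^(x/4) = -13·x^3/192 - x^2/2 - 3·x/2 + 4 + O(x^4).
The coefficient of x^3 is -13/192.

Final answer: -13/192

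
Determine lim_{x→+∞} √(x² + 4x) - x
This is an ∞ − ∞ indeterminate form.
Multiply and divide by the conjugate √(x²+4x) + x; the x² terms cancel, leaving (4x)/(√(x²+4x)+x) → 4/2 = 2.
Limit = 2.

Final answer: 2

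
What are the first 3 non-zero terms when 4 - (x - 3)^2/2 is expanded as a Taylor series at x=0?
-x^2/2 + 3·x - 1/2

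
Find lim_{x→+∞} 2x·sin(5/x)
As x → +∞: let u = 5/x → 0⁺; then 2·x·sin(5/x) = 2·5·sin(u)/u → 2·5·1 = 10.
Limit = 10.

Final answer: 10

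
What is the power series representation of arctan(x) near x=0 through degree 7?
-x^7/7 + x^5/5 - x^3/3 + x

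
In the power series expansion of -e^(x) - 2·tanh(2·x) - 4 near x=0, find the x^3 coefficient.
Expand to order 3: -e^(x) - 2·tanh(2·x) - 4 = 31·x^3/6 - x^2/2 - 5·x - 5 + O(x^4).
The coefficient of x^3 is 31/6.

Final answer: 31/6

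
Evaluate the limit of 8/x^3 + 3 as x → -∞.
Evaluate the dominant behaviour as x → -∞; each term tends to a finite value or vanishes.
Limit = 3.

Final answer: 3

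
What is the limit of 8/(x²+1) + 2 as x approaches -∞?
Evaluate the dominant behaviour as x → -∞; each term tends to a finite value or vanishes.
Limit = 2.

Final answer: 2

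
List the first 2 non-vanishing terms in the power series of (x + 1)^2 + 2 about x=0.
2·x + 3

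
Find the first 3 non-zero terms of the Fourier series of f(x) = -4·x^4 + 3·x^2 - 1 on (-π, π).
(-204 + 32·π^2)·cos(x) + (15 - 8·π^2)·cos(2·x) - 4·π^4/5 - 1 + π^2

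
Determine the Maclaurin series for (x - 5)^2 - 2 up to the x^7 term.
x^2 - 10·x + 23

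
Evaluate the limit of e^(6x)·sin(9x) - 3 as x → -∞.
Evaluate the dominant behaviour as x → -∞; each term tends to a finite value or vanishes.
Limit = -3.

Final answer: -3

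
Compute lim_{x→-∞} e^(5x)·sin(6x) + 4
Evaluate the dominant behaviour as x → -∞; each term tends to a finite value or vanishes.
Limit = 4.

Final answer: 4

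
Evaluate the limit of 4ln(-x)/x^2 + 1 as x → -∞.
The quotient is an ∞/∞ indeterminate form as x → -∞.
Compare growth rates of the dominant terms (exponentials ≫ polynomials ≫ logarithms), or apply L'Hôpital's rule; the quotient → 0.
Adding the constant: 0 + 1 = 1. Limit = 1.

Final answer: 1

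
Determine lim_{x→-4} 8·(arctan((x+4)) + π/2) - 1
Direct substitution at x = -4 gives -1 + 4·π.

Final answer: -1 + 4·π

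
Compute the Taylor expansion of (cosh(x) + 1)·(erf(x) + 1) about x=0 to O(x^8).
-17·x^7/(840·√(π)) + x^6/720 + 3·x^5/(20·√(π)) + x^4/24 - x^3/(3·√(π)) + x^2/2 + 4·x/√(π) + 2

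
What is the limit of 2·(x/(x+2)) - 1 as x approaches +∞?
Evaluate the dominant behaviour as x → +∞; each term tends to a finite value or vanishes.
Limit = 1.

Final answer: 1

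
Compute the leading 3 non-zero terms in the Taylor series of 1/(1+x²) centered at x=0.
x^4 - x^2 + 1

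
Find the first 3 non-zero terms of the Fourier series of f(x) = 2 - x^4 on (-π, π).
(-48 + 8·π^2)·cos(x) + (3 - 2·π^2)·cos(2·x) - π^4/5 + 2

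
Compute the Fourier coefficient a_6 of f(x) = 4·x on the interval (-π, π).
a_6 = (1/π) ∫_{-π}^{π} f(x)·cos(6x) dx.
Evaluate the integral (use parity and integration by parts as needed): a_6 = 0.

Final answer: 0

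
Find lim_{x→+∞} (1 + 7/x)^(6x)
As x → +∞: write (1 + 7/x)^(6x) = ((1 + 7/x)^x)^6 → (e^7)^6 = e^42.
Limit = e^(42).

Final answer: e^(42)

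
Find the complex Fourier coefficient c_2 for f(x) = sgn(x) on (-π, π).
Compute the real Fourier coefficients first: a_2 = 0, b_2 = 0.
Then c_2 = (a_2 − i·b_2)/2 = 0.

Final answer: 0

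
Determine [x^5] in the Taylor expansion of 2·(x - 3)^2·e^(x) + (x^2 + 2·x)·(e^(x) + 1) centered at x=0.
Expand to order 5: 2·(x - 3)^2·e^(x) + (x^2 + 2·x)·(e^(x) + 1) = 7·x^5/30 + 7·x^4/12 + x^3 + 3·x^2 + 10·x + 18 + O(x^6).
The coefficient of x^5 is 7/30.

Final answer: 7/30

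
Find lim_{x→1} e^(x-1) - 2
Direct substitution at x = 1 gives -1.

Final answer: -1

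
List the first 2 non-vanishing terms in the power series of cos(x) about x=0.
1 - x^2/2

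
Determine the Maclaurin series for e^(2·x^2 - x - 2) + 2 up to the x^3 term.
-13·x^3·e^(-2)/6 + 5·x^2·e^(-2)/2 - x·e^(-2) + e^(-2) + 2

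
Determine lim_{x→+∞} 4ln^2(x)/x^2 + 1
The quotient is an ∞/∞ indeterminate form as x → +∞.
The polynomial denominator x^2 dominates the logarithmic numerator (any positive power of x ≫ ln^2(x) as x → ∞), so the quotient → 0.
Adding the constant: 0 + 1 = 1. Limit = 1.

Final answer: 1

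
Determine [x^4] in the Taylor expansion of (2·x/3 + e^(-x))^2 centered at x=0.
Expand to order 4: (2·x/3 + e^(-x))^2 = 4·x^4/9 - 2·x^3/3 + 10·x^2/9 - 2·x/3 + 1 + O(x^5).
The coefficient of x^4 is 4/9.

Final answer: 4/9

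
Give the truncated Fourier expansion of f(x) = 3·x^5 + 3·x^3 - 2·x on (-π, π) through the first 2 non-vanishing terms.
(-114·π^2 + 6·π^4 + 680)·sin(x) + (-3·π^4 - 16 + 12·π^2)·sin(2·x)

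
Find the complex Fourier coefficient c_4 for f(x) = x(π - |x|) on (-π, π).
Compute the real Fourier coefficients first: a_4 = 0, b_4 = 0.
Then c_4 = (a_4 − i·b_4)/2 = 0.

Final answer: 0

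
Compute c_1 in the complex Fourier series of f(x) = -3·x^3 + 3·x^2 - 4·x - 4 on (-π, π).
Compute the real Fourier coefficients first: a_1 = -12, b_1 = 28 - 6·π^2.
Then c_1 = (a_1 − i·b_1)/2 = -6 - 14·i + 3·i·π^2.

Final answer: -6 - 14·i + 3·i·π^2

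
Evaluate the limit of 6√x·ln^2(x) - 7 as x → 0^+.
The product is a 0·∞ indeterminate form at x → 0⁺.
Rewrite the product as 6·ln^2(x) / x^(-1/2) and apply L'Hôpital, or use the standard hierarchy x^(-1/2) ≫ |ln x|^2 as x → 0⁺.
The indeterminate product → 0, so the limit = -7.

Final answer: -7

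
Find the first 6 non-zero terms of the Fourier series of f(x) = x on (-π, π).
2·sin(x) - sin(2·x) + 2·sin(3·x)/3 - sin(4·x)/2 + 2·sin(5·x)/5 - sin(6·x)/3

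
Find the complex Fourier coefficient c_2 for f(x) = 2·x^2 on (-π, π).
Compute the real Fourier coefficients first: a_2 = 2, b_2 = 0.
Then c_2 = (a_2 − i·b_2)/2 = 1.

Final answer: 1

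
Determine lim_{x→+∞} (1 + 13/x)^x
As x → +∞: this is the defining limit (1 + 13/x)^x → e^13.
Limit = e^(13).

Final answer: e^(13)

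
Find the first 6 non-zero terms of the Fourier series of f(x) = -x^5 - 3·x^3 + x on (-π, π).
(-202 - 2·π^4 + 34·π^2)·sin(x) + (-2·π^2 + 2 + π^4)·sin(2·x) + (-2·π^4/3 - 14·π^2/27 + 82/81)·sin(3·x) + (-53/64 + 7·π^2/8 + π^4/2)·sin(4·x) + (-2·π^4/5 - 22·π^2/25 + 382/625)·sin(5·x) + (-38/81 + 22·π^2/27 + π^4/3)·sin(6·x)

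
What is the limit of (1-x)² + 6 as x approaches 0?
Direct substitution at x = 0 gives 7.

Final answer: 7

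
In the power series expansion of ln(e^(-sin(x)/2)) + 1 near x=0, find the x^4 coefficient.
Expand to order 4: ln(e^(-sin(x)/2)) + 1 = x^3/12 - x/2 + 1 + O(x^5).
The coefficient of x^4 is 0.

Final answer: 0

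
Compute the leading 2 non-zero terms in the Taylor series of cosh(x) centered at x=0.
x^2/2 + 1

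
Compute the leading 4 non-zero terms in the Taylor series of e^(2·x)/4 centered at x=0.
x^3/3 + x^2/2 + x/2 + 1/4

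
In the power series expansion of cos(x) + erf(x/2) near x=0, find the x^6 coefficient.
Expand to order 6: cos(x) + erf(x/2) = -x^6/720 + x^5/(160·√(π)) + x^4/24 - x^3/(12·√(π)) - x^2/2 + x/√(π) + 1 + O(x^7).
The coefficient of x^6 is -1/720.

Final answer: -1/720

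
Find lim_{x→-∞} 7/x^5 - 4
Evaluate the dominant behaviour as x → -∞; each term tends to a finite value or vanishes.
Limit = -4.

Final answer: -4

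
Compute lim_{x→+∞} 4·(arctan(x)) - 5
Evaluate the dominant behaviour as x → +∞; each term tends to a finite value or vanishes.
Limit = -5 + 2·π.

Final answer: -5 + 2·π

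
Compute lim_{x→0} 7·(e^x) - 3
Direct substitution at x = 0 gives 4.

Final answer: 4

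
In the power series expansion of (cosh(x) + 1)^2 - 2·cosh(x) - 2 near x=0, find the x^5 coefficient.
Expand to order 5: (cosh(x) + 1)^2 - 2·cosh(x) - 2 = x^4/3 + x^2 + O(x^6).
The coefficient of x^5 is 0.

Final answer: 0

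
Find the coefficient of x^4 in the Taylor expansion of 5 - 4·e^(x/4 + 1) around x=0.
Expand to order 4: 5 - 4·e^(x/4 + 1) = -e·x^4/1536 - e·x^3/96 - e·x^2/8 - e·x - 4·e + 5 + O(x^5).
The coefficient of x^4 is -e/1536.

Final answer: -e/1536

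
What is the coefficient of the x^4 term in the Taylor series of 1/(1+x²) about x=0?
Expand to order 4: 1/(1+x²) = x^4 - x^2 + 1 + O(x^5).
The coefficient of x^4 is 1.

Final answer: 1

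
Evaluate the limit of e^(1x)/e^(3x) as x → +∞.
This is an ∞/∞ indeterminate form as x → +∞.
Rewrite e^(1x)/e^(3x) = e^((1−3)x) = e^(-2x); the exponent coefficient is -2 < 0 so e^(-2x) → 0.
Limit = 0.

Final answer: 0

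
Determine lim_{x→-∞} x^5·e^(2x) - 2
The product is a 0·∞ indeterminate form at x → -∞.
Rewrite the product as x^5 / e^(-2x) (an ∞/∞ form) and apply L'Hôpital, or use the standard hierarchy e^(2|x|) ≫ |x^5| as x → -∞.
The indeterminate product → 0, so the limit = -2.

Final answer: -2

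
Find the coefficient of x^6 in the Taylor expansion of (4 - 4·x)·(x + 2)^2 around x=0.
Expand to order 6: (4 - 4·x)·(x + 2)^2 = -4·x^3 - 12·x^2 + 16 + O(x^7).
The coefficient of x^6 is 0.

Final answer: 0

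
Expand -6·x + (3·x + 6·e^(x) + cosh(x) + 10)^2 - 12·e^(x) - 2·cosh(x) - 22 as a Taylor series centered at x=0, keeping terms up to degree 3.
95·x^3 + 193·x^2 + 288·x + 253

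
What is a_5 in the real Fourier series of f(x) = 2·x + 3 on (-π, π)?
a_5 = (1/π) ∫_{-π}^{π} f(x)·cos(5x) dx.
Evaluate the integral (use parity and integration by parts as needed): a_5 = 0.

Final answer: 0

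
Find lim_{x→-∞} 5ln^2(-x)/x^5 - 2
The quotient is an ∞/∞ indeterminate form as x → -∞.
Compare growth rates of the dominant terms (exponentials ≫ polynomials ≫ logarithms), or apply L'Hôpital's rule; the quotient → 0.
Adding the constant: 0 - 2 = -2. Limit = -2.

Final answer: -2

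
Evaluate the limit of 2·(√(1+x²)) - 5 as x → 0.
Direct substitution at x = 0 gives -3.

Final answer: -3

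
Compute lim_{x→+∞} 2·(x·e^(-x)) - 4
Evaluate the dominant behaviour as x → +∞; each term tends to a finite value or vanishes.
Limit = -4.

Final answer: -4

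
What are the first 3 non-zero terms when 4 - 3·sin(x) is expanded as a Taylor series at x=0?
x^3/2 - 3·x + 4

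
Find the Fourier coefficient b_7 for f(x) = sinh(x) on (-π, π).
b_7 = (1/π) ∫_{-π}^{π} f(x)·sin(7x) dx.
Evaluate the integral (use parity and integration by parts as needed): b_7 = 7·sinh(π)/(25·π).

Final answer: 7·sinh(π)/(25·π)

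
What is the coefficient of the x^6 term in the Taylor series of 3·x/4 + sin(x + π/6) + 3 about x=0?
Expand to order 6: 3·x/4 + sin(x + π/6) + 3 = -x^6/1440 + √(3)·x^5/240 + x^4/48 - √(3)·x^3/12 - x^2/4 + x·(3/4 + √(3)/2) + 7/2 + O(x^7).
The coefficient of x^6 is -1/1440.

Final answer: -1/1440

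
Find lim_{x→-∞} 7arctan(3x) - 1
Evaluate the dominant behaviour as x → -∞; each term tends to a finite value or vanishes.
Limit = -7·π/2 - 1.

Final answer: -7·π/2 - 1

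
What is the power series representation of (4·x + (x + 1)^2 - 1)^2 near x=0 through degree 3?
12·x^3 + 36·x^2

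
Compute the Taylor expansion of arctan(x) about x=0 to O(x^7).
x^5/5 - x^3/3 + x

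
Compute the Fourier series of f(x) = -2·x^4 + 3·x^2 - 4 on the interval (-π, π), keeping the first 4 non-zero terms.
(-108 + 16·π^2)·cos(x) + (9 - 4·π^2)·cos(2·x) + (-68/27 + 16·π^2/9)·cos(3·x) - 2·π^4/5 - 4 + π^2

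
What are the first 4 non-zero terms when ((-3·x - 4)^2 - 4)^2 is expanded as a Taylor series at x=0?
432·x^3 + 792·x^2 + 576·x + 144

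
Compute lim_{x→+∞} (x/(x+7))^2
As x → +∞: x/(x+7) = 1/(1 + 7/x) → 1, and the 2nd power of a limit-1 base also → 1.
Limit = 1.

Final answer: 1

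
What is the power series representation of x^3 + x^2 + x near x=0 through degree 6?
x^3 + x^2 + x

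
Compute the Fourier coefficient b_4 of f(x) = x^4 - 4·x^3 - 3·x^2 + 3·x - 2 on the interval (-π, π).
b_4 = (1/π) ∫_{-π}^{π} f(x)·sin(4x) dx.
Evaluate the integral (use parity and integration by parts as needed): b_4 = -9/4 + 2·π^2.

Final answer: -9/4 + 2·π^2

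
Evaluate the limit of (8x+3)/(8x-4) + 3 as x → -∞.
Evaluate the dominant behaviour as x → -∞; each term tends to a finite value or vanishes.
Limit = 4.

Final answer: 4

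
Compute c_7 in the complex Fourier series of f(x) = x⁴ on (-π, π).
Compute the real Fourier coefficients first: a_7 = 48/2401 - 8·π^2/49, b_7 = 0.
Then c_7 = (a_7 − i·b_7)/2 = 24/2401 - 4·π^2/49.

Final answer: 24/2401 - 4·π^2/49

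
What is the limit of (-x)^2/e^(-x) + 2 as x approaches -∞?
The quotient is an ∞/∞ indeterminate form as x → -∞.
Compare growth rates of the dominant terms (exponentials ≫ polynomials ≫ logarithms), or apply L'Hôpital's rule; the quotient → 0.
Adding the constant: 0 + 2 = 2. Limit = 2.

Final answer: 2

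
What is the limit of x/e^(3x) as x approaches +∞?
This is an ∞/∞ indeterminate form as x → +∞.
The exponential denominator e^(3x) dominates the polynomial numerator (e^x ≫ x as x → ∞), so the quotient → 0.
Limit = 0.

Final answer: 0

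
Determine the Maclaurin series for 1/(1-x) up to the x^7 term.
x^7 + x^6 + x^5 + x^4 + x^3 + x^2 + x + 1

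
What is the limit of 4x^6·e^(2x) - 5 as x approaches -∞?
The product is a 0·∞ indeterminate form at x → -∞.
Rewrite the product as 4x^6 / e^(-2x) (an ∞/∞ form) and apply L'Hôpital, or use the standard hierarchy e^(2|x|) ≫ |x^6| as x → -∞.
The indeterminate product → 0, so the limit = -5.

Final answer: -5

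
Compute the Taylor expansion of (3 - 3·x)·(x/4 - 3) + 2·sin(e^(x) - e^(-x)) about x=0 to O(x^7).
-23·x^5/30 - 2·x^3 - 3·x^2/4 + 55·x/4 - 9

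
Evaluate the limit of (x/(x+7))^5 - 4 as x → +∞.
As x → +∞: x/(x+7) = 1/(1 + 7/x) → 1, and the 5th power of a limit-1 base also → 1; with the additive constant, 1 - 4 = -3.
Limit = -3.

Final answer: -3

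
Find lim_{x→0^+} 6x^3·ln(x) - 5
The product is a 0·∞ indeterminate form at x → 0⁺.
Rewrite the product as 6·ln(x) / x^(-3) and apply L'Hôpital, or use the standard hierarchy x^(-3) ≫ |ln x| as x → 0⁺.
The indeterminate product → 0, so the limit = -5.

Final answer: -5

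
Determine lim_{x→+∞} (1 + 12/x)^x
As x → +∞: this is the defining limit (1 + 12/x)^x → e^12.
Limit = e^(12).

Final answer: e^(12)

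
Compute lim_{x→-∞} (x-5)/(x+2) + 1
Evaluate the dominant behaviour as x → -∞; each term tends to a finite value or vanishes.
Limit = 2.

Final answer: 2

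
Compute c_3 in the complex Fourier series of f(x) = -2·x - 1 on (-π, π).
Compute the real Fourier coefficients first: a_3 = 0, b_3 = -4/3.
Then c_3 = (a_3 − i·b_3)/2 = 2·i/3.

Final answer: 2·i/3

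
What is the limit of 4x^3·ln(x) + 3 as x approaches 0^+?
The product is a 0·∞ indeterminate form at x → 0⁺.
Rewrite the product as 4·ln(x) / x^(-3) and apply L'Hôpital, or use the standard hierarchy x^(-3) ≫ |ln x| as x → 0⁺.
The indeterminate product → 0, so the limit = 3.

Final answer: 3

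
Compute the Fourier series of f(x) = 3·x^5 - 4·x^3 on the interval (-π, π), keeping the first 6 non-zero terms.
(-128·π^2 + 6·π^4 + 768)·sin(x) + (-3·π^4 - 57/2 + 19·π^2)·sin(2·x) + (-64·π^2/9 + 128/27 + 2·π^4)·sin(3·x) + (-3·π^4/2 - 93/64 + 31·π^2/8)·sin(4·x) + (-64·π^2/25 + 384/625 + 6·π^4/5)·sin(5·x) + (-π^4 - 17/54 + 17·π^2/9)·sin(6·x)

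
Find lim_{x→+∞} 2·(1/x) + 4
Evaluate the dominant behaviour as x → +∞; each term tends to a finite value or vanishes.
Limit = 4.

Final answer: 4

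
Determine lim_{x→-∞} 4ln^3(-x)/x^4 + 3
The quotient is an ∞/∞ indeterminate form as x → -∞.
Compare growth rates of the dominant terms (exponentials ≫ polynomials ≫ logarithms), or apply L'Hôpital's rule; the quotient → 0.
Adding the constant: 0 + 3 = 3. Limit = 3.

Final answer: 3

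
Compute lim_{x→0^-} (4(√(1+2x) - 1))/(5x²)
Both numerator and denominator → 0 as x → 0^-; this is a 0/0 indeterminate form.
Expand each to leading order near x = 0: numerator ~ 4·x, denominator ~ 5·x^2.
The limit of the ratio is -∞.

Final answer: -∞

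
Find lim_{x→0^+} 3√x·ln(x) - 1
The product is a 0·∞ indeterminate form at x → 0⁺.
Rewrite the product as 3·ln(x) / x^(-1/2) and apply L'Hôpital, or use the standard hierarchy x^(-1/2) ≫ |ln x| as x → 0⁺.
The indeterminate product → 0, so the limit = -1.

Final answer: -1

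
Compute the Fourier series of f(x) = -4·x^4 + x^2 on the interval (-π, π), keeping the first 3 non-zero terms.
(-196 + 32·π^2)·cos(x) + (13 - 8·π^2)·cos(2·x) - 4·π^4/5 + π^2/3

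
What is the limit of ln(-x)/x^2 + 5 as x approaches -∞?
The quotient is an ∞/∞ indeterminate form as x → -∞.
Compare growth rates of the dominant terms (exponentials ≫ polynomials ≫ logarithms), or apply L'Hôpital's rule; the quotient → 0.
Adding the constant: 0 + 5 = 5. Limit = 5.

Final answer: 5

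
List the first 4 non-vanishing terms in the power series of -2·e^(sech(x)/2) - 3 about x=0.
409·x^6·e^(1/2)/2880 - 13·x^4·e^(1/2)/48 + x^2·e^(1/2)/2 - 2·e^(1/2) - 3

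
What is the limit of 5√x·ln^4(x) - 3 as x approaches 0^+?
The product is a 0·∞ indeterminate form at x → 0⁺.
Rewrite the product as 5·ln^4(x) / x^(-1/2) and apply L'Hôpital, or use the standard hierarchy x^(-1/2) ≫ |ln x|^4 as x → 0⁺.
The indeterminate product → 0, so the limit = -3.

Final answer: -3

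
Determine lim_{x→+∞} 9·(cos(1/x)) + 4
Evaluate the dominant behaviour as x → +∞; each term tends to a finite value or vanishes.
Limit = 13.

Final answer: 13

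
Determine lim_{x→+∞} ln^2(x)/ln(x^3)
This is an ∞/∞ indeterminate form as x → +∞.
Write ln(x^3) = 3·ln(x), reducing the quotient to ln(x)/3 → ∞.
Limit = ∞.

Final answer: ∞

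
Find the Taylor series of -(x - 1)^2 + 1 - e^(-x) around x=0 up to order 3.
x^3/6 - 3·x^2/2 + 3·x - 1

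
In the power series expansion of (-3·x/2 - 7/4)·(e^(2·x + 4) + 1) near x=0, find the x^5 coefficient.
Expand to order 5: (-3·x/2 - 7/4)·(e^(2·x + 4) + 1) = -22·x^5·e^(4)/15 - 19·x^4·e^(4)/6 - 16·x^3·e^(4)/3 - 13·x^2·e^(4)/2 + x·(-5·e^(4) - 3/2) - 7·e^(4)/4 - 7/4 + O(x^6).
The coefficient of x^5 is -22·e^(4)/15.

Final answer: -22·e^(4)/15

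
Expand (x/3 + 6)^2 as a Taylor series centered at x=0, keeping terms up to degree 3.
x^2/9 + 4·x + 36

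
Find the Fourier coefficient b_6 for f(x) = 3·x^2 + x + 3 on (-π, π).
b_6 = (1/π) ∫_{-π}^{π} f(x)·sin(6x) dx.
Evaluate the integral (use parity and integration by parts as needed): b_6 = -1/3.

Final answer: -1/3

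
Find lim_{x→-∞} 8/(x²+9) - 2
Evaluate the dominant behaviour as x → -∞; each term tends to a finite value or vanishes.
Limit = -2.

Final answer: -2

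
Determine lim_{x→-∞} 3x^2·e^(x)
This is a 0·∞ indeterminate form at x → -∞.
Rewrite the product as 3x^2 / e^(-x) (an ∞/∞ form) and apply L'Hôpital, or use the standard hierarchy e^(|x|) ≫ |x^2| as x → -∞.
The indeterminate product → 0, so the limit = 0.

Final answer: 0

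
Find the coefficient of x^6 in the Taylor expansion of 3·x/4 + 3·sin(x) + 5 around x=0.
Expand to order 6: 3·x/4 + 3·sin(x) + 5 = x^5/40 - x^3/2 + 15·x/4 + 5 + O(x^7).
The coefficient of x^6 is 0.

Final answer: 0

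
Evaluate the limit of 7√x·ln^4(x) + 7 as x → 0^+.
The product is a 0·∞ indeterminate form at x → 0⁺.
Rewrite the product as 7·ln^4(x) / x^(-1/2) and apply L'Hôpital, or use the standard hierarchy x^(-1/2) ≫ |ln x|^4 as x → 0⁺.
The indeterminate product → 0, so the limit = 7.

Final answer: 7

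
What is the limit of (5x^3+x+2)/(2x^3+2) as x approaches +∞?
This is an ∞/∞ indeterminate form as x → +∞.
Divide numerator and denominator by x^3 and let the lower-order terms vanish; the leading terms give 5/2.
Limit = 5/2.

Final answer: 5/2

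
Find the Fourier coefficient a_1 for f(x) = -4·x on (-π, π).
a_1 = (1/π) ∫_{-π}^{π} f(x)·cos(1x) dx.
Evaluate the integral (use parity and integration by parts as needed): a_1 = 0.

Final answer: 0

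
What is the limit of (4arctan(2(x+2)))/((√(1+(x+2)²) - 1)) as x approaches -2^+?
Both numerator and denominator → 0 as x → -2^+; this is a 0/0 indeterminate form.
Expand each to leading order near x = -2: numerator ~ 8·(x + 2), denominator ~ (x + 2)^2/2.
The limit of the ratio is ∞.

Final answer: ∞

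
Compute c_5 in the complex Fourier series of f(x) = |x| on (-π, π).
Compute the real Fourier coefficients first: a_5 = -4/(25·π), b_5 = 0.
Then c_5 = (a_5 − i·b_5)/2 = -2/(25·π).

Final answer: -2/(25·π)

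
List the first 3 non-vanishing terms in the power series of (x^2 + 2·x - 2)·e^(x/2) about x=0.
7·x^2/4 + x - 2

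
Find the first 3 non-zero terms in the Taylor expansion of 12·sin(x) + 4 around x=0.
-2·x^3 + 12·x + 4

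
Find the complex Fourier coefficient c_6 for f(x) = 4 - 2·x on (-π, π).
Compute the real Fourier coefficients first: a_6 = 0, b_6 = 2/3.
Then c_6 = (a_6 − i·b_6)/2 = -i/3.

Final answer: -i/3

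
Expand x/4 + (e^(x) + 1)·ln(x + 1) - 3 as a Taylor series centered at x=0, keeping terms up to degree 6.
-31·x^6/144 + 11·x^5/40 - x^4/4 + 2·x^3/3 + 9·x/4 - 3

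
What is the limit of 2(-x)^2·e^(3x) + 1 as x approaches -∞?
The product is a 0·∞ indeterminate form at x → -∞.
Rewrite the product as 2(-x)^2 / e^(-3x) (an ∞/∞ form) and apply L'Hôpital, or use the standard hierarchy e^(3|x|) ≫ |(-x)^2| as x → -∞.
The indeterminate product → 0, so the limit = 1.

Final answer: 1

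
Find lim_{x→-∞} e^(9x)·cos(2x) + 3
Evaluate the dominant behaviour as x → -∞; each term tends to a finite value or vanishes.
Limit = 3.

Final answer: 3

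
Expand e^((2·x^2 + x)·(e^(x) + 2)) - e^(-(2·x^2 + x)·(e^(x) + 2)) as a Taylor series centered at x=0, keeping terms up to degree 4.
196·x^4/3 + 14·x^3 + 14·x^2 + 6·x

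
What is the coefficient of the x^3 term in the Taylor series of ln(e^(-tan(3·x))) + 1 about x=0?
Expand to order 3: ln(e^(-tan(3·x))) + 1 = -9·x^3 - 3·x + 1 + O(x^4).
The coefficient of x^3 is -9.

Final answer: -9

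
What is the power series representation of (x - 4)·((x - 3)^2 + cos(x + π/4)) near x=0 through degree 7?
-11·√(2)·x^7/10080 - √(2)·x^6/720 + 3·√(2)·x^5/80 + x^3·(1 - 7·√(2)/12) + x^2·(-10 + √(2)/2) + x·(5·√(2)/2 + 33) - 36 - 2·√(2)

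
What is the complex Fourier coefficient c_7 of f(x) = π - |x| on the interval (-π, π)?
Compute the real Fourier coefficients first: a_7 = 4/(49·π), b_7 = 0.
Then c_7 = (a_7 − i·b_7)/2 = 2/(49·π).

Final answer: 2/(49·π)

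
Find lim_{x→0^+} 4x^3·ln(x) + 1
The product is a 0·∞ indeterminate form at x → 0⁺.
Rewrite the product as 4·ln(x) / x^(-3) and apply L'Hôpital, or use the standard hierarchy x^(-3) ≫ |ln x| as x → 0⁺.
The indeterminate product → 0, so the limit = 1.

Final answer: 1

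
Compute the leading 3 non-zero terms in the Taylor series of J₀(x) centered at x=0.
x^4/64 - x^2/4 + 1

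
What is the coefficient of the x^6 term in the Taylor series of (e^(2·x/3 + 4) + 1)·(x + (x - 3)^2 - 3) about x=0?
Expand to order 6: (e^(2·x/3 + 4) + 1)·(x + (x - 3)^2 - 3) = 38·x^6·e^(4)/10935 + 2·x^5·e^(4)/135 + 2·x^4·e^(4)/81 - 4·x^3·e^(4)/27 + x^2·(1 - e^(4)) + x·(-e^(4) - 5) + 6 + 6·e^(4) + O(x^7).
The coefficient of x^6 is 38·e^(4)/10935.

Final answer: 38·e^(4)/10935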